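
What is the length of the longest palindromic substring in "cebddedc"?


Input: "cebddedc"
Checking substrings for palindromes:
  [4:7] "ded" (len 3) => palindrome
  [3:5] "dd" (len 2) => palindrome
Longest palindromic substring: "ded" with length 3

3


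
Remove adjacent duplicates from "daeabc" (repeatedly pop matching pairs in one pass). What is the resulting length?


Input: daeabc
Stack-based adjacent duplicate removal:
  Read 'd': push. Stack: d
  Read 'a': push. Stack: da
  Read 'e': push. Stack: dae
  Read 'a': push. Stack: daea
  Read 'b': push. Stack: daeab
  Read 'c': push. Stack: daeabc
Final stack: "daeabc" (length 6)

6


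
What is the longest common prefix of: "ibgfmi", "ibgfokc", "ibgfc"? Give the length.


Words: ibgfmi, ibgfokc, ibgfc
  Position 0: all 'i' => match
  Position 1: all 'b' => match
  Position 2: all 'g' => match
  Position 3: all 'f' => match
  Position 4: ('m', 'o', 'c') => mismatch, stop
LCP = "ibgf" (length 4)

4


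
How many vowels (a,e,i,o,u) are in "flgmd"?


Input: flgmd
Checking each character:
  'f' at position 0: consonant
  'l' at position 1: consonant
  'g' at position 2: consonant
  'm' at position 3: consonant
  'd' at position 4: consonant
Total vowels: 0

0


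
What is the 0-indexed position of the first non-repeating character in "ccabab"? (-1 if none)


Input: ccabab
Character frequencies:
  'a': 2
  'b': 2
  'c': 2
Scanning left to right for freq == 1:
  Position 0 ('c'): freq=2, skip
  Position 1 ('c'): freq=2, skip
  Position 2 ('a'): freq=2, skip
  Position 3 ('b'): freq=2, skip
  Position 4 ('a'): freq=2, skip
  Position 5 ('b'): freq=2, skip
  No unique character found => answer = -1

-1


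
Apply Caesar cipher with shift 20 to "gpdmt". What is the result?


Caesar cipher: shift "gpdmt" by 20
  'g' (pos 6) + 20 = pos 0 = 'a'
  'p' (pos 15) + 20 = pos 9 = 'j'
  'd' (pos 3) + 20 = pos 23 = 'x'
  'm' (pos 12) + 20 = pos 6 = 'g'
  't' (pos 19) + 20 = pos 13 = 'n'
Result: ajxgn

ajxgn


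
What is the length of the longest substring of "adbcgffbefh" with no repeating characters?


Input: "adbcgffbefh"
Sliding window (track last position of each char):
  Position 0 ('a'): window [0,0] length 1 -- new best
  Position 1 ('d'): window [0,1] length 2 -- new best
  Position 2 ('b'): window [0,2] length 3 -- new best
  Position 3 ('c'): window [0,3] length 4 -- new best
  Position 4 ('g'): window [0,4] length 5 -- new best
  Position 5 ('f'): window [0,5] length 6 -- new best
  Position 6 ('f'): repeat (last at 5), move window start to 6
  Position 6 ('f'): window [6,6] length 1
  Position 7 ('b'): window [6,7] length 2
  Position 8 ('e'): window [6,8] length 3
  Position 9 ('f'): repeat (last at 6), move window start to 7
  Position 9 ('f'): window [7,9] length 3
  Position 10 ('h'): window [7,10] length 4
Longest substring with no repeats: "adbcgf" with length 6

6


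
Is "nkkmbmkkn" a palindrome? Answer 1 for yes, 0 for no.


Input: nkkmbmkkn
Reversed: nkkmbmkkn
  Compare pos 0 ('n') with pos 8 ('n'): match
  Compare pos 1 ('k') with pos 7 ('k'): match
  Compare pos 2 ('k') with pos 6 ('k'): match
  Compare pos 3 ('m') with pos 5 ('m'): match
Result: palindrome

1


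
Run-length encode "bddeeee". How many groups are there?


Input: bddeeee
Scanning for consecutive runs:
  Group 1: 'b' x 1 (positions 0-0)
  Group 2: 'd' x 2 (positions 1-2)
  Group 3: 'e' x 4 (positions 3-6)
Total groups: 3

3


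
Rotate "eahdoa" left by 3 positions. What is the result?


Input: "eahdoa", rotate left by 3
First 3 characters: "eah"
Remaining characters: "doa"
Concatenate remaining + first: "doa" + "eah" = "doaeah"

doaeah


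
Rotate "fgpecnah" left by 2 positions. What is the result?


Input: "fgpecnah", rotate left by 2
First 2 characters: "fg"
Remaining characters: "pecnah"
Concatenate remaining + first: "pecnah" + "fg" = "pecnahfg"

pecnahfg


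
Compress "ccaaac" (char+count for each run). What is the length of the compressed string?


Input: ccaaac
Runs:
  'c' x 2 => "c2"
  'a' x 3 => "a3"
  'c' x 1 => "c1"
Compressed: "c2a3c1"
Compressed length: 6

6


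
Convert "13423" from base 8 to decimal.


Input: "13423" in base 8
Positional expansion:
  Digit '1' (value 1) x 8^4 = 4096
  Digit '3' (value 3) x 8^3 = 1536
  Digit '4' (value 4) x 8^2 = 256
  Digit '2' (value 2) x 8^1 = 16
  Digit '3' (value 3) x 8^0 = 3
Sum = 5907

5907


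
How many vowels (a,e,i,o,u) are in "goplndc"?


Input: goplndc
Checking each character:
  'g' at position 0: consonant
  'o' at position 1: vowel (running total: 1)
  'p' at position 2: consonant
  'l' at position 3: consonant
  'n' at position 4: consonant
  'd' at position 5: consonant
  'c' at position 6: consonant
Total vowels: 1

1


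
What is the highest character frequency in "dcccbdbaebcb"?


Input: dcccbdbaebcb
Character counts:
  'a': 1
  'b': 4
  'c': 4
  'd': 2
  'e': 1
Maximum frequency: 4

4


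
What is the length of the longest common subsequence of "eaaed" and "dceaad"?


LCS of "eaaed" and "dceaad"
DP table:
           d    c    e    a    a    d
      0    0    0    0    0    0    0
  e   0    0    0    1    1    1    1
  a   0    0    0    1    2    2    2
  a   0    0    0    1    2    3    3
  e   0    0    0    1    2    3    3
  d   0    1    1    1    2    3    4
LCS length = dp[5][6] = 4

4


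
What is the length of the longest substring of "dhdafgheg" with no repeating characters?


Input: "dhdafgheg"
Sliding window (track last position of each char):
  Position 0 ('d'): window [0,0] length 1 -- new best
  Position 1 ('h'): window [0,1] length 2 -- new best
  Position 2 ('d'): repeat (last at 0), move window start to 1
  Position 2 ('d'): window [1,2] length 2
  Position 3 ('a'): window [1,3] length 3 -- new best
  Position 4 ('f'): window [1,4] length 4 -- new best
  Position 5 ('g'): window [1,5] length 5 -- new best
  Position 6 ('h'): repeat (last at 1), move window start to 2
  Position 6 ('h'): window [2,6] length 5
  Position 7 ('e'): window [2,7] length 6 -- new best
  Position 8 ('g'): repeat (last at 5), move window start to 6
  Position 8 ('g'): window [6,8] length 3
Longest substring with no repeats: "dafghe" with length 6

6


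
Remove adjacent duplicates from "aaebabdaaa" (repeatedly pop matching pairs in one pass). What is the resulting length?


Input: aaebabdaaa
Stack-based adjacent duplicate removal:
  Read 'a': push. Stack: a
  Read 'a': matches stack top 'a' => pop. Stack: (empty)
  Read 'e': push. Stack: e
  Read 'b': push. Stack: eb
  Read 'a': push. Stack: eba
  Read 'b': push. Stack: ebab
  Read 'd': push. Stack: ebabd
  Read 'a': push. Stack: ebabda
  Read 'a': matches stack top 'a' => pop. Stack: ebabd
  Read 'a': push. Stack: ebabda
Final stack: "ebabda" (length 6)

6


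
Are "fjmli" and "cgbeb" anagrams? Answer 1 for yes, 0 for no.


Strings: "fjmli", "cgbeb"
Sorted first:  fijlm
Sorted second: bbceg
Differ at position 0: 'f' vs 'b' => not anagrams

0


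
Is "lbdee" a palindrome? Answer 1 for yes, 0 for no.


Input: lbdee
Reversed: eedbl
  Compare pos 0 ('l') with pos 4 ('e'): MISMATCH
  Compare pos 1 ('b') with pos 3 ('e'): MISMATCH
Result: not a palindrome

0


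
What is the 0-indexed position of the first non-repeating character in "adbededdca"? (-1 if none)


Input: adbededdca
Character frequencies:
  'a': 2
  'b': 1
  'c': 1
  'd': 4
  'e': 2
Scanning left to right for freq == 1:
  Position 0 ('a'): freq=2, skip
  Position 1 ('d'): freq=4, skip
  Position 2 ('b'): unique! => answer = 2

2


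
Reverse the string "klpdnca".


Input: klpdnca
Reading characters right to left:
  Position 6: 'a'
  Position 5: 'c'
  Position 4: 'n'
  Position 3: 'd'
  Position 2: 'p'
  Position 1: 'l'
  Position 0: 'k'
Reversed: acndplk

acndplk


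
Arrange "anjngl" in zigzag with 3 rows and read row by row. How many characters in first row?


Zigzag "anjngl" into 3 rows:
Placing characters:
  'a' => row 0
  'n' => row 1
  'j' => row 2
  'n' => row 1
  'g' => row 0
  'l' => row 1
Rows:
  Row 0: "ag"
  Row 1: "nnl"
  Row 2: "j"
First row length: 2

2


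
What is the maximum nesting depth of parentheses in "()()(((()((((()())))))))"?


Input: "()()(((()((((()())))))))"
Tracking depth:
  Position 0 '(': depth becomes 1
  Position 1 ')': depth becomes 0
  Position 2 '(': depth becomes 1
  Position 3 ')': depth becomes 0
  Position 4 '(': depth becomes 1
  Position 5 '(': depth becomes 2
  Position 6 '(': depth becomes 3
  Position 7 '(': depth becomes 4
  Position 8 ')': depth becomes 3
  Position 9 '(': depth becomes 4
  Position 10 '(': depth becomes 5
  Position 11 '(': depth becomes 6
  Position 12 '(': depth becomes 7
  Position 13 '(': depth becomes 8
  Position 14 ')': depth becomes 7
  Position 15 '(': depth becomes 8
  Position 16 ')': depth becomes 7
  Position 17 ')': depth becomes 6
  Position 18 ')': depth becomes 5
  Position 19 ')': depth becomes 4
  Position 20 ')': depth becomes 3
  Position 21 ')': depth becomes 2
  Position 22 ')': depth becomes 1
  Position 23 ')': depth becomes 0
Maximum depth reached: 8

8


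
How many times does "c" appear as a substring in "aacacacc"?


Searching for "c" in "aacacacc"
Scanning each position:
  Position 0: "a" => no
  Position 1: "a" => no
  Position 2: "c" => MATCH
  Position 3: "a" => no
  Position 4: "c" => MATCH
  Position 5: "a" => no
  Position 6: "c" => MATCH
  Position 7: "c" => MATCH
Total occurrences: 4

4


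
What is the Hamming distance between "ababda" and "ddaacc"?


Comparing "ababda" and "ddaacc" position by position:
  Position 0: 'a' vs 'd' => differ
  Position 1: 'b' vs 'd' => differ
  Position 2: 'a' vs 'a' => same
  Position 3: 'b' vs 'a' => differ
  Position 4: 'd' vs 'c' => differ
  Position 5: 'a' vs 'c' => differ
Total differences (Hamming distance): 5

5


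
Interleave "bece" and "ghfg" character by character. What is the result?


Interleaving "bece" and "ghfg":
  Position 0: 'b' from first, 'g' from second => "bg"
  Position 1: 'e' from first, 'h' from second => "eh"
  Position 2: 'c' from first, 'f' from second => "cf"
  Position 3: 'e' from first, 'g' from second => "eg"
Result: bgehcfeg

bgehcfeg


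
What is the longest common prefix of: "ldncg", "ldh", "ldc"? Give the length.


Words: ldncg, ldh, ldc
  Position 0: all 'l' => match
  Position 1: all 'd' => match
  Position 2: ('n', 'h', 'c') => mismatch, stop
LCP = "ld" (length 2)

2


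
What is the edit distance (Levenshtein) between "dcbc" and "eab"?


Computing edit distance: "dcbc" -> "eab"
DP table:
           e    a    b
      0    1    2    3
  d   1    1    2    3
  c   2    2    2    3
  b   3    3    3    2
  c   4    4    4    3
Edit distance = dp[4][3] = 3

3


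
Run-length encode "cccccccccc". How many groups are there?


Input: cccccccccc
Scanning for consecutive runs:
  Group 1: 'c' x 10 (positions 0-9)
Total groups: 1

1


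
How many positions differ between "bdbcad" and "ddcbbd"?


Comparing "bdbcad" and "ddcbbd" position by position:
  Position 0: 'b' vs 'd' => DIFFER
  Position 1: 'd' vs 'd' => same
  Position 2: 'b' vs 'c' => DIFFER
  Position 3: 'c' vs 'b' => DIFFER
  Position 4: 'a' vs 'b' => DIFFER
  Position 5: 'd' vs 'd' => same
Positions that differ: 4

4


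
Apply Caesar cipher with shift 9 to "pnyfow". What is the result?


Caesar cipher: shift "pnyfow" by 9
  'p' (pos 15) + 9 = pos 24 = 'y'
  'n' (pos 13) + 9 = pos 22 = 'w'
  'y' (pos 24) + 9 = pos 7 = 'h'
  'f' (pos 5) + 9 = pos 14 = 'o'
  'o' (pos 14) + 9 = pos 23 = 'x'
  'w' (pos 22) + 9 = pos 5 = 'f'
Result: ywhoxf

ywhoxf


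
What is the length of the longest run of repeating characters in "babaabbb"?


Input: "babaabbb"
Scanning for longest run:
  Position 1 ('a'): new char, reset run to 1
  Position 2 ('b'): new char, reset run to 1
  Position 3 ('a'): new char, reset run to 1
  Position 4 ('a'): continues run of 'a', length=2
  Position 5 ('b'): new char, reset run to 1
  Position 6 ('b'): continues run of 'b', length=2
  Position 7 ('b'): continues run of 'b', length=3
Longest run: 'b' with length 3

3


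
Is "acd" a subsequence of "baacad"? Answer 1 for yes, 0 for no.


Check if "acd" is a subsequence of "baacad"
Greedy scan:
  Position 0 ('b'): no match needed
  Position 1 ('a'): matches sub[0] = 'a'
  Position 2 ('a'): no match needed
  Position 3 ('c'): matches sub[1] = 'c'
  Position 4 ('a'): no match needed
  Position 5 ('d'): matches sub[2] = 'd'
All 3 characters matched => is a subsequence

1


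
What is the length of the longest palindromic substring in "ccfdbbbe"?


Input: "ccfdbbbe"
Checking substrings for palindromes:
  [4:7] "bbb" (len 3) => palindrome
  [0:2] "cc" (len 2) => palindrome
  [4:6] "bb" (len 2) => palindrome
  [5:7] "bb" (len 2) => palindrome
Longest palindromic substring: "bbb" with length 3

3


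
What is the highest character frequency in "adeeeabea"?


Input: adeeeabea
Character counts:
  'a': 3
  'b': 1
  'd': 1
  'e': 4
Maximum frequency: 4

4


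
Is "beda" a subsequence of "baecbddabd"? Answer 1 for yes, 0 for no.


Check if "beda" is a subsequence of "baecbddabd"
Greedy scan:
  Position 0 ('b'): matches sub[0] = 'b'
  Position 1 ('a'): no match needed
  Position 2 ('e'): matches sub[1] = 'e'
  Position 3 ('c'): no match needed
  Position 4 ('b'): no match needed
  Position 5 ('d'): matches sub[2] = 'd'
  Position 6 ('d'): no match needed
  Position 7 ('a'): matches sub[3] = 'a'
  Position 8 ('b'): no match needed
  Position 9 ('d'): no match needed
All 4 characters matched => is a subsequence

1


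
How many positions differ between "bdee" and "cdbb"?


Comparing "bdee" and "cdbb" position by position:
  Position 0: 'b' vs 'c' => DIFFER
  Position 1: 'd' vs 'd' => same
  Position 2: 'e' vs 'b' => DIFFER
  Position 3: 'e' vs 'b' => DIFFER
Positions that differ: 3

3


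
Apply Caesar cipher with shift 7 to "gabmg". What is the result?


Caesar cipher: shift "gabmg" by 7
  'g' (pos 6) + 7 = pos 13 = 'n'
  'a' (pos 0) + 7 = pos 7 = 'h'
  'b' (pos 1) + 7 = pos 8 = 'i'
  'm' (pos 12) + 7 = pos 19 = 't'
  'g' (pos 6) + 7 = pos 13 = 'n'
Result: nhitn

nhitn


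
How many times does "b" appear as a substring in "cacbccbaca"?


Searching for "b" in "cacbccbaca"
Scanning each position:
  Position 0: "c" => no
  Position 1: "a" => no
  Position 2: "c" => no
  Position 3: "b" => MATCH
  Position 4: "c" => no
  Position 5: "c" => no
  Position 6: "b" => MATCH
  Position 7: "a" => no
  Position 8: "c" => no
  Position 9: "a" => no
Total occurrences: 2

2


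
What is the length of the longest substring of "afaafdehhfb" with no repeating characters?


Input: "afaafdehhfb"
Sliding window (track last position of each char):
  Position 0 ('a'): window [0,0] length 1 -- new best
  Position 1 ('f'): window [0,1] length 2 -- new best
  Position 2 ('a'): repeat (last at 0), move window start to 1
  Position 2 ('a'): window [1,2] length 2
  Position 3 ('a'): repeat (last at 2), move window start to 3
  Position 3 ('a'): window [3,3] length 1
  Position 4 ('f'): window [3,4] length 2
  Position 5 ('d'): window [3,5] length 3 -- new best
  Position 6 ('e'): window [3,6] length 4 -- new best
  Position 7 ('h'): window [3,7] length 5 -- new best
  Position 8 ('h'): repeat (last at 7), move window start to 8
  Position 8 ('h'): window [8,8] length 1
  Position 9 ('f'): window [8,9] length 2
  Position 10 ('b'): window [8,10] length 3
Longest substring with no repeats: "afdeh" with length 5

5


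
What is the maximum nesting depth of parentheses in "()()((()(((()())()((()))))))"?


Input: "()()((()(((()())()((()))))))"
Tracking depth:
  Position 0 '(': depth becomes 1
  Position 1 ')': depth becomes 0
  Position 2 '(': depth becomes 1
  Position 3 ')': depth becomes 0
  Position 4 '(': depth becomes 1
  Position 5 '(': depth becomes 2
  Position 6 '(': depth becomes 3
  Position 7 ')': depth becomes 2
  Position 8 '(': depth becomes 3
  Position 9 '(': depth becomes 4
  Position 10 '(': depth becomes 5
  Position 11 '(': depth becomes 6
  Position 12 ')': depth becomes 5
  Position 13 '(': depth becomes 6
  Position 14 ')': depth becomes 5
  Position 15 ')': depth becomes 4
  Position 16 '(': depth becomes 5
  Position 17 ')': depth becomes 4
  Position 18 '(': depth becomes 5
  Position 19 '(': depth becomes 6
  Position 20 '(': depth becomes 7
  Position 21 ')': depth becomes 6
  Position 22 ')': depth becomes 5
  Position 23 ')': depth becomes 4
  Position 24 ')': depth becomes 3
  Position 25 ')': depth becomes 2
  Position 26 ')': depth becomes 1
  Position 27 ')': depth becomes 0
Maximum depth reached: 7

7


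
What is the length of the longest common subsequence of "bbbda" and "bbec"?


LCS of "bbbda" and "bbec"
DP table:
           b    b    e    c
      0    0    0    0    0
  b   0    1    1    1    1
  b   0    1    2    2    2
  b   0    1    2    2    2
  d   0    1    2    2    2
  a   0    1    2    2    2
LCS length = dp[5][4] = 2

2


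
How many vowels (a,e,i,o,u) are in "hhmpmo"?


Input: hhmpmo
Checking each character:
  'h' at position 0: consonant
  'h' at position 1: consonant
  'm' at position 2: consonant
  'p' at position 3: consonant
  'm' at position 4: consonant
  'o' at position 5: vowel (running total: 1)
Total vowels: 1

1


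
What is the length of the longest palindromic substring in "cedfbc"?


Input: "cedfbc"
Checking substrings for palindromes:
  No multi-char palindromic substrings found
Longest palindromic substring: "c" with length 1

1


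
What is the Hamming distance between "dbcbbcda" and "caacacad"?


Comparing "dbcbbcda" and "caacacad" position by position:
  Position 0: 'd' vs 'c' => differ
  Position 1: 'b' vs 'a' => differ
  Position 2: 'c' vs 'a' => differ
  Position 3: 'b' vs 'c' => differ
  Position 4: 'b' vs 'a' => differ
  Position 5: 'c' vs 'c' => same
  Position 6: 'd' vs 'a' => differ
  Position 7: 'a' vs 'd' => differ
Total differences (Hamming distance): 7

7


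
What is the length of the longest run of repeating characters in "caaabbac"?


Input: "caaabbac"
Scanning for longest run:
  Position 1 ('a'): new char, reset run to 1
  Position 2 ('a'): continues run of 'a', length=2
  Position 3 ('a'): continues run of 'a', length=3
  Position 4 ('b'): new char, reset run to 1
  Position 5 ('b'): continues run of 'b', length=2
  Position 6 ('a'): new char, reset run to 1
  Position 7 ('c'): new char, reset run to 1
Longest run: 'a' with length 3

3


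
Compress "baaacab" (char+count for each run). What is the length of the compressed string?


Input: baaacab
Runs:
  'b' x 1 => "b1"
  'a' x 3 => "a3"
  'c' x 1 => "c1"
  'a' x 1 => "a1"
  'b' x 1 => "b1"
Compressed: "b1a3c1a1b1"
Compressed length: 10

10


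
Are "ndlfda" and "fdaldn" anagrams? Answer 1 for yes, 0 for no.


Strings: "ndlfda", "fdaldn"
Sorted first:  addfln
Sorted second: addfln
Sorted forms match => anagrams

1


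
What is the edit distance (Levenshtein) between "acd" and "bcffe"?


Computing edit distance: "acd" -> "bcffe"
DP table:
           b    c    f    f    e
      0    1    2    3    4    5
  a   1    1    2    3    4    5
  c   2    2    1    2    3    4
  d   3    3    2    2    3    4
Edit distance = dp[3][5] = 4

4


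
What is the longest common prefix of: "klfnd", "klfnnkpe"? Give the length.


Words: klfnd, klfnnkpe
  Position 0: all 'k' => match
  Position 1: all 'l' => match
  Position 2: all 'f' => match
  Position 3: all 'n' => match
  Position 4: ('d', 'n') => mismatch, stop
LCP = "klfn" (length 4)

4


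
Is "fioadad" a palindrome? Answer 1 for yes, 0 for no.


Input: fioadad
Reversed: dadaoif
  Compare pos 0 ('f') with pos 6 ('d'): MISMATCH
  Compare pos 1 ('i') with pos 5 ('a'): MISMATCH
  Compare pos 2 ('o') with pos 4 ('d'): MISMATCH
Result: not a palindrome

0


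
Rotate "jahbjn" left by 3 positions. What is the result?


Input: "jahbjn", rotate left by 3
First 3 characters: "jah"
Remaining characters: "bjn"
Concatenate remaining + first: "bjn" + "jah" = "bjnjah"

bjnjah


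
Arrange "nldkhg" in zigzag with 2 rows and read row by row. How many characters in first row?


Zigzag "nldkhg" into 2 rows:
Placing characters:
  'n' => row 0
  'l' => row 1
  'd' => row 0
  'k' => row 1
  'h' => row 0
  'g' => row 1
Rows:
  Row 0: "ndh"
  Row 1: "lkg"
First row length: 3

3


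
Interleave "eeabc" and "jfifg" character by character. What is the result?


Interleaving "eeabc" and "jfifg":
  Position 0: 'e' from first, 'j' from second => "ej"
  Position 1: 'e' from first, 'f' from second => "ef"
  Position 2: 'a' from first, 'i' from second => "ai"
  Position 3: 'b' from first, 'f' from second => "bf"
  Position 4: 'c' from first, 'g' from second => "cg"
Result: ejefaibfcg

ejefaibfcg


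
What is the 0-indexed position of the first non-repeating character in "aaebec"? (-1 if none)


Input: aaebec
Character frequencies:
  'a': 2
  'b': 1
  'c': 1
  'e': 2
Scanning left to right for freq == 1:
  Position 0 ('a'): freq=2, skip
  Position 1 ('a'): freq=2, skip
  Position 2 ('e'): freq=2, skip
  Position 3 ('b'): unique! => answer = 3

3


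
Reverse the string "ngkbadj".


Input: ngkbadj
Reading characters right to left:
  Position 6: 'j'
  Position 5: 'd'
  Position 4: 'a'
  Position 3: 'b'
  Position 2: 'k'
  Position 1: 'g'
  Position 0: 'n'
Reversed: jdabkgn

jdabkgn


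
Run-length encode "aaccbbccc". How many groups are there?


Input: aaccbbccc
Scanning for consecutive runs:
  Group 1: 'a' x 2 (positions 0-1)
  Group 2: 'c' x 2 (positions 2-3)
  Group 3: 'b' x 2 (positions 4-5)
  Group 4: 'c' x 3 (positions 6-8)
Total groups: 4

4


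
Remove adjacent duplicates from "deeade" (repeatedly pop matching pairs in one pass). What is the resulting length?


Input: deeade
Stack-based adjacent duplicate removal:
  Read 'd': push. Stack: d
  Read 'e': push. Stack: de
  Read 'e': matches stack top 'e' => pop. Stack: d
  Read 'a': push. Stack: da
  Read 'd': push. Stack: dad
  Read 'e': push. Stack: dade
Final stack: "dade" (length 4)

4


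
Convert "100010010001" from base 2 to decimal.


Input: "100010010001" in base 2
Positional expansion:
  Digit '1' (value 1) x 2^11 = 2048
  Digit '0' (value 0) x 2^10 = 0
  Digit '0' (value 0) x 2^9 = 0
  Digit '0' (value 0) x 2^8 = 0
  Digit '1' (value 1) x 2^7 = 128
  Digit '0' (value 0) x 2^6 = 0
  Digit '0' (value 0) x 2^5 = 0
  Digit '1' (value 1) x 2^4 = 16
  Digit '0' (value 0) x 2^3 = 0
  Digit '0' (value 0) x 2^2 = 0
  Digit '0' (value 0) x 2^1 = 0
  Digit '1' (value 1) x 2^0 = 1
Sum = 2193

2193


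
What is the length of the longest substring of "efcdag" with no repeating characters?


Input: "efcdag"
Sliding window (track last position of each char):
  Position 0 ('e'): window [0,0] length 1 -- new best
  Position 1 ('f'): window [0,1] length 2 -- new best
  Position 2 ('c'): window [0,2] length 3 -- new best
  Position 3 ('d'): window [0,3] length 4 -- new best
  Position 4 ('a'): window [0,4] length 5 -- new best
  Position 5 ('g'): window [0,5] length 6 -- new best
Longest substring with no repeats: "efcdag" with length 6

6


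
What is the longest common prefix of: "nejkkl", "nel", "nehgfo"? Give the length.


Words: nejkkl, nel, nehgfo
  Position 0: all 'n' => match
  Position 1: all 'e' => match
  Position 2: ('j', 'l', 'h') => mismatch, stop
LCP = "ne" (length 2)

2


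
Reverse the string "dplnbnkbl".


Input: dplnbnkbl
Reading characters right to left:
  Position 8: 'l'
  Position 7: 'b'
  Position 6: 'k'
  Position 5: 'n'
  Position 4: 'b'
  Position 3: 'n'
  Position 2: 'l'
  Position 1: 'p'
  Position 0: 'd'
Reversed: lbknbnlpd

lbknbnlpd


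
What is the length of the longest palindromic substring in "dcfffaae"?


Input: "dcfffaae"
Checking substrings for palindromes:
  [2:5] "fff" (len 3) => palindrome
  [2:4] "ff" (len 2) => palindrome
  [3:5] "ff" (len 2) => palindrome
  [5:7] "aa" (len 2) => palindrome
Longest palindromic substring: "fff" with length 3

3


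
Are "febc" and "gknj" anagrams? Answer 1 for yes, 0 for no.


Strings: "febc", "gknj"
Sorted first:  bcef
Sorted second: gjkn
Differ at position 0: 'b' vs 'g' => not anagrams

0


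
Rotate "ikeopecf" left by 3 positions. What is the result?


Input: "ikeopecf", rotate left by 3
First 3 characters: "ike"
Remaining characters: "opecf"
Concatenate remaining + first: "opecf" + "ike" = "opecfike"

opecfike


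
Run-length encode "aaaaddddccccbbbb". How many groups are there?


Input: aaaaddddccccbbbb
Scanning for consecutive runs:
  Group 1: 'a' x 4 (positions 0-3)
  Group 2: 'd' x 4 (positions 4-7)
  Group 3: 'c' x 4 (positions 8-11)
  Group 4: 'b' x 4 (positions 12-15)
Total groups: 4

4


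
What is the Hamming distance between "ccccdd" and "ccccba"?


Comparing "ccccdd" and "ccccba" position by position:
  Position 0: 'c' vs 'c' => same
  Position 1: 'c' vs 'c' => same
  Position 2: 'c' vs 'c' => same
  Position 3: 'c' vs 'c' => same
  Position 4: 'd' vs 'b' => differ
  Position 5: 'd' vs 'a' => differ
Total differences (Hamming distance): 2

2


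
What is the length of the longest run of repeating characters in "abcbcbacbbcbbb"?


Input: "abcbcbacbbcbbb"
Scanning for longest run:
  Position 1 ('b'): new char, reset run to 1
  Position 2 ('c'): new char, reset run to 1
  Position 3 ('b'): new char, reset run to 1
  Position 4 ('c'): new char, reset run to 1
  Position 5 ('b'): new char, reset run to 1
  Position 6 ('a'): new char, reset run to 1
  Position 7 ('c'): new char, reset run to 1
  Position 8 ('b'): new char, reset run to 1
  Position 9 ('b'): continues run of 'b', length=2
  Position 10 ('c'): new char, reset run to 1
  Position 11 ('b'): new char, reset run to 1
  Position 12 ('b'): continues run of 'b', length=2
  Position 13 ('b'): continues run of 'b', length=3
Longest run: 'b' with length 3

3


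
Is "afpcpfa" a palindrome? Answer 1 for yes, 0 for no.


Input: afpcpfa
Reversed: afpcpfa
  Compare pos 0 ('a') with pos 6 ('a'): match
  Compare pos 1 ('f') with pos 5 ('f'): match
  Compare pos 2 ('p') with pos 4 ('p'): match
Result: palindrome

1


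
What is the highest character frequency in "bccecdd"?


Input: bccecdd
Character counts:
  'b': 1
  'c': 3
  'd': 2
  'e': 1
Maximum frequency: 3

3


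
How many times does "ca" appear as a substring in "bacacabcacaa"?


Searching for "ca" in "bacacabcacaa"
Scanning each position:
  Position 0: "ba" => no
  Position 1: "ac" => no
  Position 2: "ca" => MATCH
  Position 3: "ac" => no
  Position 4: "ca" => MATCH
  Position 5: "ab" => no
  Position 6: "bc" => no
  Position 7: "ca" => MATCH
  Position 8: "ac" => no
  Position 9: "ca" => MATCH
  Position 10: "aa" => no
Total occurrences: 4

4


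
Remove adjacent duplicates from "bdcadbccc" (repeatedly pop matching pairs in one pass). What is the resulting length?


Input: bdcadbccc
Stack-based adjacent duplicate removal:
  Read 'b': push. Stack: b
  Read 'd': push. Stack: bd
  Read 'c': push. Stack: bdc
  Read 'a': push. Stack: bdca
  Read 'd': push. Stack: bdcad
  Read 'b': push. Stack: bdcadb
  Read 'c': push. Stack: bdcadbc
  Read 'c': matches stack top 'c' => pop. Stack: bdcadb
  Read 'c': push. Stack: bdcadbc
Final stack: "bdcadbc" (length 7)

7


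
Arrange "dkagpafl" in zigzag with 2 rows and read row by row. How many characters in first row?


Zigzag "dkagpafl" into 2 rows:
Placing characters:
  'd' => row 0
  'k' => row 1
  'a' => row 0
  'g' => row 1
  'p' => row 0
  'a' => row 1
  'f' => row 0
  'l' => row 1
Rows:
  Row 0: "dapf"
  Row 1: "kgal"
First row length: 4

4


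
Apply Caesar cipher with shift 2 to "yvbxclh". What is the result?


Caesar cipher: shift "yvbxclh" by 2
  'y' (pos 24) + 2 = pos 0 = 'a'
  'v' (pos 21) + 2 = pos 23 = 'x'
  'b' (pos 1) + 2 = pos 3 = 'd'
  'x' (pos 23) + 2 = pos 25 = 'z'
  'c' (pos 2) + 2 = pos 4 = 'e'
  'l' (pos 11) + 2 = pos 13 = 'n'
  'h' (pos 7) + 2 = pos 9 = 'j'
Result: axdzenj

axdzenj


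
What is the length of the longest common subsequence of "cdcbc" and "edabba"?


LCS of "cdcbc" and "edabba"
DP table:
           e    d    a    b    b    a
      0    0    0    0    0    0    0
  c   0    0    0    0    0    0    0
  d   0    0    1    1    1    1    1
  c   0    0    1    1    1    1    1
  b   0    0    1    1    2    2    2
  c   0    0    1    1    2    2    2
LCS length = dp[5][6] = 2

2


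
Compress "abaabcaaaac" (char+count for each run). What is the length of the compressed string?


Input: abaabcaaaac
Runs:
  'a' x 1 => "a1"
  'b' x 1 => "b1"
  'a' x 2 => "a2"
  'b' x 1 => "b1"
  'c' x 1 => "c1"
  'a' x 4 => "a4"
  'c' x 1 => "c1"
Compressed: "a1b1a2b1c1a4c1"
Compressed length: 14

14


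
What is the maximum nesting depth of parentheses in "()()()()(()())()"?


Input: "()()()()(()())()"
Tracking depth:
  Position 0 '(': depth becomes 1
  Position 1 ')': depth becomes 0
  Position 2 '(': depth becomes 1
  Position 3 ')': depth becomes 0
  Position 4 '(': depth becomes 1
  Position 5 ')': depth becomes 0
  Position 6 '(': depth becomes 1
  Position 7 ')': depth becomes 0
  Position 8 '(': depth becomes 1
  Position 9 '(': depth becomes 2
  Position 10 ')': depth becomes 1
  Position 11 '(': depth becomes 2
  Position 12 ')': depth becomes 1
  Position 13 ')': depth becomes 0
  Position 14 '(': depth becomes 1
  Position 15 ')': depth becomes 0
Maximum depth reached: 2

2


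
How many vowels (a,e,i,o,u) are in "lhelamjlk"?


Input: lhelamjlk
Checking each character:
  'l' at position 0: consonant
  'h' at position 1: consonant
  'e' at position 2: vowel (running total: 1)
  'l' at position 3: consonant
  'a' at position 4: vowel (running total: 2)
  'm' at position 5: consonant
  'j' at position 6: consonant
  'l' at position 7: consonant
  'k' at position 8: consonant
Total vowels: 2

2


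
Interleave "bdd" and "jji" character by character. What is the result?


Interleaving "bdd" and "jji":
  Position 0: 'b' from first, 'j' from second => "bj"
  Position 1: 'd' from first, 'j' from second => "dj"
  Position 2: 'd' from first, 'i' from second => "di"
Result: bjdjdi

bjdjdi


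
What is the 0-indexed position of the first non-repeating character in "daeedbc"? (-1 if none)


Input: daeedbc
Character frequencies:
  'a': 1
  'b': 1
  'c': 1
  'd': 2
  'e': 2
Scanning left to right for freq == 1:
  Position 0 ('d'): freq=2, skip
  Position 1 ('a'): unique! => answer = 1

1


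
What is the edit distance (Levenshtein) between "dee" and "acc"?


Computing edit distance: "dee" -> "acc"
DP table:
           a    c    c
      0    1    2    3
  d   1    1    2    3
  e   2    2    2    3
  e   3    3    3    3
Edit distance = dp[3][3] = 3

3


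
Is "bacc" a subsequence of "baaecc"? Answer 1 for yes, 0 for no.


Check if "bacc" is a subsequence of "baaecc"
Greedy scan:
  Position 0 ('b'): matches sub[0] = 'b'
  Position 1 ('a'): matches sub[1] = 'a'
  Position 2 ('a'): no match needed
  Position 3 ('e'): no match needed
  Position 4 ('c'): matches sub[2] = 'c'
  Position 5 ('c'): matches sub[3] = 'c'
All 4 characters matched => is a subsequence

1


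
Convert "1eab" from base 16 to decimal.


Input: "1eab" in base 16
Positional expansion:
  Digit '1' (value 1) x 16^3 = 4096
  Digit 'e' (value 14) x 16^2 = 3584
  Digit 'a' (value 10) x 16^1 = 160
  Digit 'b' (value 11) x 16^0 = 11
Sum = 7851

7851


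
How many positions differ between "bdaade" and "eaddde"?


Comparing "bdaade" and "eaddde" position by position:
  Position 0: 'b' vs 'e' => DIFFER
  Position 1: 'd' vs 'a' => DIFFER
  Position 2: 'a' vs 'd' => DIFFER
  Position 3: 'a' vs 'd' => DIFFER
  Position 4: 'd' vs 'd' => same
  Position 5: 'e' vs 'e' => same
Positions that differ: 4

4


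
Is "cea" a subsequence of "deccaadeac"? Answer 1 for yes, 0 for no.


Check if "cea" is a subsequence of "deccaadeac"
Greedy scan:
  Position 0 ('d'): no match needed
  Position 1 ('e'): no match needed
  Position 2 ('c'): matches sub[0] = 'c'
  Position 3 ('c'): no match needed
  Position 4 ('a'): no match needed
  Position 5 ('a'): no match needed
  Position 6 ('d'): no match needed
  Position 7 ('e'): matches sub[1] = 'e'
  Position 8 ('a'): matches sub[2] = 'a'
  Position 9 ('c'): no match needed
All 3 characters matched => is a subsequence

1


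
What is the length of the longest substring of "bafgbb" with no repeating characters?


Input: "bafgbb"
Sliding window (track last position of each char):
  Position 0 ('b'): window [0,0] length 1 -- new best
  Position 1 ('a'): window [0,1] length 2 -- new best
  Position 2 ('f'): window [0,2] length 3 -- new best
  Position 3 ('g'): window [0,3] length 4 -- new best
  Position 4 ('b'): repeat (last at 0), move window start to 1
  Position 4 ('b'): window [1,4] length 4
  Position 5 ('b'): repeat (last at 4), move window start to 5
  Position 5 ('b'): window [5,5] length 1
Longest substring with no repeats: "bafg" with length 4

4


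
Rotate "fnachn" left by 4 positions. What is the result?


Input: "fnachn", rotate left by 4
First 4 characters: "fnac"
Remaining characters: "hn"
Concatenate remaining + first: "hn" + "fnac" = "hnfnac"

hnfnac


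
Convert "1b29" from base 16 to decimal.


Input: "1b29" in base 16
Positional expansion:
  Digit '1' (value 1) x 16^3 = 4096
  Digit 'b' (value 11) x 16^2 = 2816
  Digit '2' (value 2) x 16^1 = 32
  Digit '9' (value 9) x 16^0 = 9
Sum = 6953

6953


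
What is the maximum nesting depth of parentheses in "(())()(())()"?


Input: "(())()(())()"
Tracking depth:
  Position 0 '(': depth becomes 1
  Position 1 '(': depth becomes 2
  Position 2 ')': depth becomes 1
  Position 3 ')': depth becomes 0
  Position 4 '(': depth becomes 1
  Position 5 ')': depth becomes 0
  Position 6 '(': depth becomes 1
  Position 7 '(': depth becomes 2
  Position 8 ')': depth becomes 1
  Position 9 ')': depth becomes 0
  Position 10 '(': depth becomes 1
  Position 11 ')': depth becomes 0
Maximum depth reached: 2

2


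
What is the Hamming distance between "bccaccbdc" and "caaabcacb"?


Comparing "bccaccbdc" and "caaabcacb" position by position:
  Position 0: 'b' vs 'c' => differ
  Position 1: 'c' vs 'a' => differ
  Position 2: 'c' vs 'a' => differ
  Position 3: 'a' vs 'a' => same
  Position 4: 'c' vs 'b' => differ
  Position 5: 'c' vs 'c' => same
  Position 6: 'b' vs 'a' => differ
  Position 7: 'd' vs 'c' => differ
  Position 8: 'c' vs 'b' => differ
Total differences (Hamming distance): 7

7


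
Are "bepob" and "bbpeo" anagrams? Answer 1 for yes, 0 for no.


Strings: "bepob", "bbpeo"
Sorted first:  bbeop
Sorted second: bbeop
Sorted forms match => anagrams

1


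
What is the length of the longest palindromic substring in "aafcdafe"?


Input: "aafcdafe"
Checking substrings for palindromes:
  [0:2] "aa" (len 2) => palindrome
Longest palindromic substring: "aa" with length 2

2


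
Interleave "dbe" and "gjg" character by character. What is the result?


Interleaving "dbe" and "gjg":
  Position 0: 'd' from first, 'g' from second => "dg"
  Position 1: 'b' from first, 'j' from second => "bj"
  Position 2: 'e' from first, 'g' from second => "eg"
Result: dgbjeg

dgbjeg


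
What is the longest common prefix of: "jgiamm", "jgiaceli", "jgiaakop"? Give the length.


Words: jgiamm, jgiaceli, jgiaakop
  Position 0: all 'j' => match
  Position 1: all 'g' => match
  Position 2: all 'i' => match
  Position 3: all 'a' => match
  Position 4: ('m', 'c', 'a') => mismatch, stop
LCP = "jgia" (length 4)

4


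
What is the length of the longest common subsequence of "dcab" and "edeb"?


LCS of "dcab" and "edeb"
DP table:
           e    d    e    b
      0    0    0    0    0
  d   0    0    1    1    1
  c   0    0    1    1    1
  a   0    0    1    1    1
  b   0    0    1    1    2
LCS length = dp[4][4] = 2

2


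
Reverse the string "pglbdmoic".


Input: pglbdmoic
Reading characters right to left:
  Position 8: 'c'
  Position 7: 'i'
  Position 6: 'o'
  Position 5: 'm'
  Position 4: 'd'
  Position 3: 'b'
  Position 2: 'l'
  Position 1: 'g'
  Position 0: 'p'
Reversed: ciomdblgp

ciomdblgp


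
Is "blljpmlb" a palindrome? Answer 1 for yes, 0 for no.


Input: blljpmlb
Reversed: blmpjllb
  Compare pos 0 ('b') with pos 7 ('b'): match
  Compare pos 1 ('l') with pos 6 ('l'): match
  Compare pos 2 ('l') with pos 5 ('m'): MISMATCH
  Compare pos 3 ('j') with pos 4 ('p'): MISMATCH
Result: not a palindrome

0


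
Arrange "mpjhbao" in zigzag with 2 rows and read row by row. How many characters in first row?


Zigzag "mpjhbao" into 2 rows:
Placing characters:
  'm' => row 0
  'p' => row 1
  'j' => row 0
  'h' => row 1
  'b' => row 0
  'a' => row 1
  'o' => row 0
Rows:
  Row 0: "mjbo"
  Row 1: "pha"
First row length: 4

4


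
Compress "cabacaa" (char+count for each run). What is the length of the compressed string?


Input: cabacaa
Runs:
  'c' x 1 => "c1"
  'a' x 1 => "a1"
  'b' x 1 => "b1"
  'a' x 1 => "a1"
  'c' x 1 => "c1"
  'a' x 2 => "a2"
Compressed: "c1a1b1a1c1a2"
Compressed length: 12

12


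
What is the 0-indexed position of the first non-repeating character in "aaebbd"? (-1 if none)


Input: aaebbd
Character frequencies:
  'a': 2
  'b': 2
  'd': 1
  'e': 1
Scanning left to right for freq == 1:
  Position 0 ('a'): freq=2, skip
  Position 1 ('a'): freq=2, skip
  Position 2 ('e'): unique! => answer = 2

2


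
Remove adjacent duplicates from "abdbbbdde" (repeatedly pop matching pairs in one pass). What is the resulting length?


Input: abdbbbdde
Stack-based adjacent duplicate removal:
  Read 'a': push. Stack: a
  Read 'b': push. Stack: ab
  Read 'd': push. Stack: abd
  Read 'b': push. Stack: abdb
  Read 'b': matches stack top 'b' => pop. Stack: abd
  Read 'b': push. Stack: abdb
  Read 'd': push. Stack: abdbd
  Read 'd': matches stack top 'd' => pop. Stack: abdb
  Read 'e': push. Stack: abdbe
Final stack: "abdbe" (length 5)

5


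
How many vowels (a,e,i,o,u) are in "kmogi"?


Input: kmogi
Checking each character:
  'k' at position 0: consonant
  'm' at position 1: consonant
  'o' at position 2: vowel (running total: 1)
  'g' at position 3: consonant
  'i' at position 4: vowel (running total: 2)
Total vowels: 2

2


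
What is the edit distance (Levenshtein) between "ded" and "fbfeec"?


Computing edit distance: "ded" -> "fbfeec"
DP table:
           f    b    f    e    e    c
      0    1    2    3    4    5    6
  d   1    1    2    3    4    5    6
  e   2    2    2    3    3    4    5
  d   3    3    3    3    4    4    5
Edit distance = dp[3][6] = 5

5


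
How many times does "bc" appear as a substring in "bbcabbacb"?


Searching for "bc" in "bbcabbacb"
Scanning each position:
  Position 0: "bb" => no
  Position 1: "bc" => MATCH
  Position 2: "ca" => no
  Position 3: "ab" => no
  Position 4: "bb" => no
  Position 5: "ba" => no
  Position 6: "ac" => no
  Position 7: "cb" => no
Total occurrences: 1

1


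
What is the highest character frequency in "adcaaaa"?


Input: adcaaaa
Character counts:
  'a': 5
  'c': 1
  'd': 1
Maximum frequency: 5

5


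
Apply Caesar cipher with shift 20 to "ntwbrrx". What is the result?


Caesar cipher: shift "ntwbrrx" by 20
  'n' (pos 13) + 20 = pos 7 = 'h'
  't' (pos 19) + 20 = pos 13 = 'n'
  'w' (pos 22) + 20 = pos 16 = 'q'
  'b' (pos 1) + 20 = pos 21 = 'v'
  'r' (pos 17) + 20 = pos 11 = 'l'
  'r' (pos 17) + 20 = pos 11 = 'l'
  'x' (pos 23) + 20 = pos 17 = 'r'
Result: hnqvllr

hnqvllr


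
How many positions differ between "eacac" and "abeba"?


Comparing "eacac" and "abeba" position by position:
  Position 0: 'e' vs 'a' => DIFFER
  Position 1: 'a' vs 'b' => DIFFER
  Position 2: 'c' vs 'e' => DIFFER
  Position 3: 'a' vs 'b' => DIFFER
  Position 4: 'c' vs 'a' => DIFFER
Positions that differ: 5

5


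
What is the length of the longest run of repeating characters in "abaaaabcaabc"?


Input: "abaaaabcaabc"
Scanning for longest run:
  Position 1 ('b'): new char, reset run to 1
  Position 2 ('a'): new char, reset run to 1
  Position 3 ('a'): continues run of 'a', length=2
  Position 4 ('a'): continues run of 'a', length=3
  Position 5 ('a'): continues run of 'a', length=4
  Position 6 ('b'): new char, reset run to 1
  Position 7 ('c'): new char, reset run to 1
  Position 8 ('a'): new char, reset run to 1
  Position 9 ('a'): continues run of 'a', length=2
  Position 10 ('b'): new char, reset run to 1
  Position 11 ('c'): new char, reset run to 1
Longest run: 'a' with length 4

4
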